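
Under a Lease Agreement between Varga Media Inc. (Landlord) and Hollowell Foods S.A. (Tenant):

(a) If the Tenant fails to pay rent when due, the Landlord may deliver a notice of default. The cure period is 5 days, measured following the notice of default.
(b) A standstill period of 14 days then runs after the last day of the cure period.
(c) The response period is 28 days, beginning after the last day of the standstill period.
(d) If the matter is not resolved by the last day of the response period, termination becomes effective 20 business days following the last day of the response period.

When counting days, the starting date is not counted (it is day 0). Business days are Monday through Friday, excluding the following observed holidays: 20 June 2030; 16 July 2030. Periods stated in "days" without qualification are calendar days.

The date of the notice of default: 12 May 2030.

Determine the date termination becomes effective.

Adding 5 calendar days to 12 May 2030 gives 17 May 2030, which is the last day of the cure period.
Adding 14 calendar days to 17 May 2030 gives 31 May 2030, which is the last day of the standstill period.
The last day of the response period: 31 May 2030 + 28 days = 28 June 2030.
From Friday, 28 June 2030, 20 business days (Jul 1, Jul 2, Jul 3, Jul 4, …, Jul 25, Jul 26, Jul 29, skipping weekends and the listed holiday on Jul 16) brings us to Monday, 29 July 2030, which is the date termination becomes effective.

29 July 2030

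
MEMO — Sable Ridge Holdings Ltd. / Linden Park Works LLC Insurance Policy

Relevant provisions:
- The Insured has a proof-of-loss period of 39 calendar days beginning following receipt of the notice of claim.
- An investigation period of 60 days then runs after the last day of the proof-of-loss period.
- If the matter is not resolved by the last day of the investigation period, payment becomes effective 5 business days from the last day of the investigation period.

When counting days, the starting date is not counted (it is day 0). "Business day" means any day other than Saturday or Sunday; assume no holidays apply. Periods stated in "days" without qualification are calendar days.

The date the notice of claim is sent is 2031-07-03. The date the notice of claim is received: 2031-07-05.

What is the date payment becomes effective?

The last day of the proof-of-loss period: 39 calendar days after 2031-07-05 is 2031-08-13.
The last day of the investigation period: 2031-08-13 + 60 days = 2031-10-12.
The date payment becomes effective: 5 business days after Sunday, 2031-10-12, skipping weekends — Oct 13, Oct 14, Oct 15, Oct 16, Oct 17 — lands on Friday, 2031-10-17.

2031-10-17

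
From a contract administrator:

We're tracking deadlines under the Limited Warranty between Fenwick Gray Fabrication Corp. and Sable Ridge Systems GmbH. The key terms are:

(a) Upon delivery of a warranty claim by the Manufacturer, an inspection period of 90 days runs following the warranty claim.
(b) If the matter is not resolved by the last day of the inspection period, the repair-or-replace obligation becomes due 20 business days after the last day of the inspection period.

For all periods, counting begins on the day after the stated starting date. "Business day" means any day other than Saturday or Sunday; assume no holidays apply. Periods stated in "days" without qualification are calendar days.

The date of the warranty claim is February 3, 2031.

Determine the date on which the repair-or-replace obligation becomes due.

The last day of the inspection period: February 3, 2031 + 90 days = May 4, 2031.
The date on which the repair-or-replace obligation becomes due: counting 20 business days from Sunday, May 4, 2031 (May 5, May 6, May 7, May 8, …, May 28, May 29, May 30, skipping weekends) reaches Friday, May 30, 2031.

May 30, 2031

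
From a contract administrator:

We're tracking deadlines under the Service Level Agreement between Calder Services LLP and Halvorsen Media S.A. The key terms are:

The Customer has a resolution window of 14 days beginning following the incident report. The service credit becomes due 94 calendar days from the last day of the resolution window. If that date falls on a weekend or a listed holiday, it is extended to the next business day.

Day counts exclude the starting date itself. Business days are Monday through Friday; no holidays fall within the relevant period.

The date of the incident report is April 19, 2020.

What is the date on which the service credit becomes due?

August 5, 2020

The last day of the resolution window: April 19, 2020 + 14 days = May 3, 2020.
Adding 94 calendar days to May 3, 2020 gives August 5, 2020, which is the date on which the service credit becomes due. August 5, 2020 is a Wednesday, so no roll-forward applies.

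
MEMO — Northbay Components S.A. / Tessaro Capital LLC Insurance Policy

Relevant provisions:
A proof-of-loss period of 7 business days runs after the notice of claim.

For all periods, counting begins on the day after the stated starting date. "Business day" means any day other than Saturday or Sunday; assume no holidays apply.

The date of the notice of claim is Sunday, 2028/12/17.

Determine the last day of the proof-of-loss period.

The last day of the proof-of-loss period: 7 business days after Sunday, 2028/12/17, skipping weekends — Dec 18, Dec 19, Dec 20, Dec 21, Dec 22, Dec 25, Dec 26 — lands on Tuesday, 2028/12/26.

2028/12/26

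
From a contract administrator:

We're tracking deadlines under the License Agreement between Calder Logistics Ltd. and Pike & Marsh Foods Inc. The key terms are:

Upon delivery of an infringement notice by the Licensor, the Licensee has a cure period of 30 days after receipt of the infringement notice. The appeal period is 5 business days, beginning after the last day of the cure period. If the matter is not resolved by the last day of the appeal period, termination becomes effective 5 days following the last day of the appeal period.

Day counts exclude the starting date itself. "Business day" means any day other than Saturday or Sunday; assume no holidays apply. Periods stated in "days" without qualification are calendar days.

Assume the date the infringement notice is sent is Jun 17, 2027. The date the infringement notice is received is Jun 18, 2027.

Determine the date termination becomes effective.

Jul 28, 2027

The last day of the cure period: Jun 18, 2027 + 30 days = Jul 18, 2027.
The last day of the appeal period: 5 business days after Sunday, Jul 18, 2027, skipping weekends — Jul 19, Jul 20, Jul 21, Jul 22, Jul 23 — lands on Friday, Jul 23, 2027.
Adding 5 calendar days to Jul 23, 2027 gives Jul 28, 2027, which is the date termination becomes effective.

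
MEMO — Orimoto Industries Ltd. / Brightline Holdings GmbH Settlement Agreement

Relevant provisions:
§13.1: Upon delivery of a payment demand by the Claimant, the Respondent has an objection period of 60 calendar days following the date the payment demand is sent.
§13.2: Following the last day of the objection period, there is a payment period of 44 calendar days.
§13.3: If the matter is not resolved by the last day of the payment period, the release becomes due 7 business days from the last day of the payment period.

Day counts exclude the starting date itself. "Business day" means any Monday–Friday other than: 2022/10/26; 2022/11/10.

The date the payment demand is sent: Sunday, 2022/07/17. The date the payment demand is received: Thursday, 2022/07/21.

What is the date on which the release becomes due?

2022/11/08

The last day of the objection period: 2022/07/17 + 60 days = 2022/09/15.
The last day of the payment period: 44 calendar days after 2022/09/15 is 2022/10/29.
The date on which the release becomes due: 7 business days after Saturday, 2022/10/29, skipping weekends — Oct 31, Nov 1, Nov 2, Nov 3, Nov 4, Nov 7, Nov 8 — lands on Tuesday, 2022/11/08.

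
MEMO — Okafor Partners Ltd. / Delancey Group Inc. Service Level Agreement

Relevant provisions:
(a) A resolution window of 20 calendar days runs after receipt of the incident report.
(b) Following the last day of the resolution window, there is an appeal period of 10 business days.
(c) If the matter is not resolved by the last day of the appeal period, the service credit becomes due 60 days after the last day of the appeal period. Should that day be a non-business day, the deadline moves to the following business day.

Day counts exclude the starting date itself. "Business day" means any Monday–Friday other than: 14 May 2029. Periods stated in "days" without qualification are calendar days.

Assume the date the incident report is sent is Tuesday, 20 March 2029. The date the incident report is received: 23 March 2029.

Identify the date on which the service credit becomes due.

The last day of the resolution window: 23 March 2029 + 20 days = 12 April 2029.
The last day of the appeal period: counting 10 business days from Thursday, 12 April 2029 (Apr 13, Apr 16, Apr 17, Apr 18, Apr 19, Apr 20, Apr 23, Apr 24, Apr 25, Apr 26, skipping weekends) reaches Thursday, 26 April 2029.
Adding 60 calendar days to 26 April 2029 gives 25 June 2029, which is the date on which the service credit becomes due. 25 June 2029 is a Monday and is not a listed holiday, so no roll-forward applies.

25 June 2029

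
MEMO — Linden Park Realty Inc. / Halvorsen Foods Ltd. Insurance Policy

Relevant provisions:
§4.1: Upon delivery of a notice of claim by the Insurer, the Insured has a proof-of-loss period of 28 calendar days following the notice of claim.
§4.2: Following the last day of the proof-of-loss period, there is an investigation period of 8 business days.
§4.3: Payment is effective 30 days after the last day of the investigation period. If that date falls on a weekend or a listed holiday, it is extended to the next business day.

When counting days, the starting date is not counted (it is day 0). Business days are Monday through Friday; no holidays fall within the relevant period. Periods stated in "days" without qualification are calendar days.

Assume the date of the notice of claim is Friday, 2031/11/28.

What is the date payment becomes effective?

2032/02/06

The last day of the proof-of-loss period: 2031/11/28 + 28 days = 2031/12/26.
The last day of the investigation period: 8 business days after Friday, 2031/12/26, skipping weekends — Dec 29, Dec 30, Dec 31, Jan 1, Jan 2, Jan 5, Jan 6, Jan 7 — lands on Wednesday, 2032/01/07.
The date payment becomes effective: 30 calendar days after 2032/01/07 is 2032/02/06. 2032/02/06 is a Friday, so no roll-forward applies.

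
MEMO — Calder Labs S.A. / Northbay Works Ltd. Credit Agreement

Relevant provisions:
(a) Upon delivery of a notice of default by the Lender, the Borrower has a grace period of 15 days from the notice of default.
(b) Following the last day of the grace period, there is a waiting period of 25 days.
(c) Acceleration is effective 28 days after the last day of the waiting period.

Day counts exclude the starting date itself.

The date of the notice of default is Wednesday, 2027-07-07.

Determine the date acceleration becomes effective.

The last day of the grace period: 2027-07-07 + 15 days = 2027-07-22.
The last day of the waiting period: 2027-07-22 + 25 days = 2027-08-16.
The date acceleration becomes effective: 2027-08-16 + 28 days = 2027-09-13.

2027-09-13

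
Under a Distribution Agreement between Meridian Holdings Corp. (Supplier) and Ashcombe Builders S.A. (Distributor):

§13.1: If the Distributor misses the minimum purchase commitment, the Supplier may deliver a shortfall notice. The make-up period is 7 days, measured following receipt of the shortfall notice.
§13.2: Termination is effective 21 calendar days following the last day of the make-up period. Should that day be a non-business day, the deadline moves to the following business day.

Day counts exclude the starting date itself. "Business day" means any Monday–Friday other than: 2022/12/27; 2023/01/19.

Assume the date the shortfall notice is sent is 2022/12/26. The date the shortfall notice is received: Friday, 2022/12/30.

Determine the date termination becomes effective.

The last day of the make-up period: 7 calendar days after 2022/12/30 is 2023/01/06.
Adding 21 calendar days to 2023/01/06 gives 2023/01/27, which is the date termination becomes effective. 2023/01/27 is a Friday and is not a listed holiday, so no roll-forward applies.

2023/01/27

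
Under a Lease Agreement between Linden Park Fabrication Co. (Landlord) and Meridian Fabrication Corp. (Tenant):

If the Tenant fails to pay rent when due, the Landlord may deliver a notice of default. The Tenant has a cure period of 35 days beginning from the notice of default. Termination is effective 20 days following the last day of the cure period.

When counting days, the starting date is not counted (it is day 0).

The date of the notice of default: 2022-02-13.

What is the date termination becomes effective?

Adding 35 calendar days to 2022-02-13 gives 2022-03-20, which is the last day of the cure period.
The date termination becomes effective: 20 calendar days after 2022-03-20 is 2022-04-09.

2022-04-09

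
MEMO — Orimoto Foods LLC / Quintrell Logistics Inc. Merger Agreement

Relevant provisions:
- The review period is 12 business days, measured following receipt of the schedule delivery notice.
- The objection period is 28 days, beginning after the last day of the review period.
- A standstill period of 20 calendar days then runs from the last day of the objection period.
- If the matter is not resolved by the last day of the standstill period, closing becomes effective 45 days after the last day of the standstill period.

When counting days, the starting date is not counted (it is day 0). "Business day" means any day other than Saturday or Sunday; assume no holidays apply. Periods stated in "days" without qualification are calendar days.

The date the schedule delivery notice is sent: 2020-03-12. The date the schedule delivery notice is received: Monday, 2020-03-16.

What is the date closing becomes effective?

2020-07-03

The last day of the review period: counting 12 business days from Monday, 2020-03-16 (Mar 17, Mar 18, Mar 19, Mar 20, …, Mar 30, Mar 31, Apr 1, skipping weekends) reaches Wednesday, 2020-04-01.
Adding 28 calendar days to 2020-04-01 gives 2020-04-29, which is the last day of the objection period.
The last day of the standstill period: 2020-04-29 + 20 days = 2020-05-19.
The date closing becomes effective: 45 calendar days after 2020-05-19 is 2020-07-03.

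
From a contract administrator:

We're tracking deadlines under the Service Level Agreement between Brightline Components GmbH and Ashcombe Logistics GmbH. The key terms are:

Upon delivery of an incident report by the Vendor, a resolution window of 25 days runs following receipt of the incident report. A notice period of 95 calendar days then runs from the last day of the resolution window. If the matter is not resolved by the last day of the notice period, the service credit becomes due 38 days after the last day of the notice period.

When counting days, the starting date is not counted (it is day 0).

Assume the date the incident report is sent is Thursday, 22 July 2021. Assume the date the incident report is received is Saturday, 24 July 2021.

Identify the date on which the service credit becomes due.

The last day of the resolution window: 24 July 2021 + 25 days = 18 August 2021.
Adding 95 calendar days to 18 August 2021 gives 21 November 2021, which is the last day of the notice period.
The date on which the service credit becomes due: 21 November 2021 + 38 days = 29 December 2021.

29 December 2021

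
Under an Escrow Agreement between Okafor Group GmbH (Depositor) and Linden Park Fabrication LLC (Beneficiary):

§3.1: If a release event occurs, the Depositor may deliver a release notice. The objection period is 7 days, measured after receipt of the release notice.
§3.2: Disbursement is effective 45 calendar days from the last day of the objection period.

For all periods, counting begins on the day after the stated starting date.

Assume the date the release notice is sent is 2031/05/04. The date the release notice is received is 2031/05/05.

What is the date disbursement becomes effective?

2031/06/26

Adding 7 calendar days to 2031/05/05 gives 2031/05/12, which is the last day of the objection period.
The date disbursement becomes effective: 45 calendar days after 2031/05/12 is 2031/06/26.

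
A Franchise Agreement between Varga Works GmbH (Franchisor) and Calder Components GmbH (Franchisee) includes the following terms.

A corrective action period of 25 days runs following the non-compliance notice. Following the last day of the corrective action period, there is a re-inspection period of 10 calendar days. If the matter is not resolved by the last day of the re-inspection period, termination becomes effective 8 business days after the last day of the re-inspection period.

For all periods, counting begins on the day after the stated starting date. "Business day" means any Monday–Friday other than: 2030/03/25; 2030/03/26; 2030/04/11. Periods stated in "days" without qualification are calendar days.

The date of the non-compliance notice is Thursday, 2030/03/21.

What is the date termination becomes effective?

Adding 25 calendar days to 2030/03/21 gives 2030/04/15, which is the last day of the corrective action period.
The last day of the re-inspection period: 10 calendar days after 2030/04/15 is 2030/04/25.
The date termination becomes effective: counting 8 business days from Thursday, 2030/04/25 (Apr 26, Apr 29, Apr 30, May 1, May 2, May 3, May 6, May 7, skipping weekends) reaches Tuesday, 2030/05/07.

2030/05/07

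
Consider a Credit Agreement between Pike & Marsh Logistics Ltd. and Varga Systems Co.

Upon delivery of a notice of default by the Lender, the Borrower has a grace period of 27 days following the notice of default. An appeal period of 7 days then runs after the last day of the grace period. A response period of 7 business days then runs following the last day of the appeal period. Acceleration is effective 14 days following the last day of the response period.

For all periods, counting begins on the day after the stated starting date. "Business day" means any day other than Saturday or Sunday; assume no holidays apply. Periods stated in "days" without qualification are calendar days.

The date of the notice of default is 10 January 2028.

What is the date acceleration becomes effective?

The last day of the grace period: 27 calendar days after 10 January 2028 is 6 February 2028.
The last day of the appeal period: 7 calendar days after 6 February 2028 is 13 February 2028.
From Sunday, 13 February 2028, 7 business days (Feb 14, Feb 15, Feb 16, Feb 17, Feb 18, Feb 21, Feb 22, skipping weekends) brings us to Tuesday, 22 February 2028, which is the last day of the response period.
The date acceleration becomes effective: 14 calendar days after 22 February 2028 is 7 March 2028.

7 March 2028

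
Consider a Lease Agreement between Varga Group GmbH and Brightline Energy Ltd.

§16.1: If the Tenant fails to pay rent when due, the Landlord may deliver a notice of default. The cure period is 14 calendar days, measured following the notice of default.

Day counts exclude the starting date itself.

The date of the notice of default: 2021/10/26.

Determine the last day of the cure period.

Adding 14 calendar days to 2021/10/26 gives 2021/11/09, which is the last day of the cure period.

2021/11/09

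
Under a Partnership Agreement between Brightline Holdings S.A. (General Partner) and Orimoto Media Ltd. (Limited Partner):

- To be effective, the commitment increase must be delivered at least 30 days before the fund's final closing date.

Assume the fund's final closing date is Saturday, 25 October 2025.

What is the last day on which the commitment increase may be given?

Counting back 30 calendar days from 25 October 2025 gives 25 September 2025.

25 September 2025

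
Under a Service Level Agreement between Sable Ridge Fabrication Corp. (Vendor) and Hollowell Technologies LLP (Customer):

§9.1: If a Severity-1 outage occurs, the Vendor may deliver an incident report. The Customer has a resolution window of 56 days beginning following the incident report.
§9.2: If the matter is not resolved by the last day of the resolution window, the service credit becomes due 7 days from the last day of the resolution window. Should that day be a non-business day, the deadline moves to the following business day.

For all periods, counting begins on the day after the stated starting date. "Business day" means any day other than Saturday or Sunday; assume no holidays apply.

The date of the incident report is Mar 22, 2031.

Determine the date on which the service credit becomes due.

The last day of the resolution window: Mar 22, 2031 + 56 days = May 17, 2031.
The date on which the service credit becomes due: May 17, 2031 + 7 days = May 24, 2031. That falls on a Saturday, so it rolls to the next business day, Monday, May 26, 2031.

May 26, 2031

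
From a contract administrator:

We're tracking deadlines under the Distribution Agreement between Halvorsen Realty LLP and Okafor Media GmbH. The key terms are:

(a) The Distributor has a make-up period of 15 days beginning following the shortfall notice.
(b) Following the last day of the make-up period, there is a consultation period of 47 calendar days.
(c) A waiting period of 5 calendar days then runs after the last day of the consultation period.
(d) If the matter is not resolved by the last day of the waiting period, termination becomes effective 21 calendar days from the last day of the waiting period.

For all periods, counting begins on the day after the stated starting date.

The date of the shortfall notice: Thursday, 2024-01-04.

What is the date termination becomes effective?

The last day of the make-up period: 15 calendar days after 2024-01-04 is 2024-01-19.
Adding 47 calendar days to 2024-01-19 gives 2024-03-06, which is the last day of the consultation period.
Adding 5 calendar days to 2024-03-06 gives 2024-03-11, which is the last day of the waiting period.
The date termination becomes effective: 21 calendar days after 2024-03-11 is 2024-04-01.

2024-04-01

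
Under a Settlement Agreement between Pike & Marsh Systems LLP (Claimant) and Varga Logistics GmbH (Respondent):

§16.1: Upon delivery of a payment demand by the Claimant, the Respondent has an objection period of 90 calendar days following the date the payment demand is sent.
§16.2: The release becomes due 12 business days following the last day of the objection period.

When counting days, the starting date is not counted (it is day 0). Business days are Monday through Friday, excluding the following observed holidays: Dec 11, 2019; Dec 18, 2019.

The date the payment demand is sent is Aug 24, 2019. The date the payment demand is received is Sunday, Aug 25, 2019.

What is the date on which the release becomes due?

Dec 10, 2019

The last day of the objection period: 90 calendar days after Aug 24, 2019 is Nov 22, 2019.
The date on which the release becomes due: counting 12 business days from Friday, Nov 22, 2019 (Nov 25, Nov 26, Nov 27, Nov 28, …, Dec 6, Dec 9, Dec 10, skipping weekends) reaches Tuesday, Dec 10, 2019.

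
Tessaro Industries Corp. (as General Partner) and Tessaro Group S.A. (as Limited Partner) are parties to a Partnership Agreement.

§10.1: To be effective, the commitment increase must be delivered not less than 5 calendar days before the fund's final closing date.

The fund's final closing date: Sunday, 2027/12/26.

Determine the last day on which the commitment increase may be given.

2027/12/21

Counting back 5 calendar days from 2027/12/26 gives 2027/12/21.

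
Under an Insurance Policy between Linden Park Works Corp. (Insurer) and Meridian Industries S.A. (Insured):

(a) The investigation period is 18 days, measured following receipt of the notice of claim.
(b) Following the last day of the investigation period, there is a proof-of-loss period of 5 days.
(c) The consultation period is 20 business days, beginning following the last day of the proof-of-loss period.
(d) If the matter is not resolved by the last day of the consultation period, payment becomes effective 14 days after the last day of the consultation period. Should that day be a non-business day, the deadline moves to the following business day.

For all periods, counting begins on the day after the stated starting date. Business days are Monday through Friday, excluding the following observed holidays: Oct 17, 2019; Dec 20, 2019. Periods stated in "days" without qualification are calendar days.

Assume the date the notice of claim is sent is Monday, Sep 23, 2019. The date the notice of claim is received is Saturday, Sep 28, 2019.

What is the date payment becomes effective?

Dec 2, 2019

Adding 18 calendar days to Sep 28, 2019 gives Oct 16, 2019, which is the last day of the investigation period.
The last day of the proof-of-loss period: Oct 16, 2019 + 5 days = Oct 21, 2019.
From Monday, Oct 21, 2019, 20 business days (Oct 22, Oct 23, Oct 24, Oct 25, …, Nov 14, Nov 15, Nov 18, skipping weekends) brings us to Monday, Nov 18, 2019, which is the last day of the consultation period.
The date payment becomes effective: Nov 18, 2019 + 14 days = Dec 2, 2019. Dec 2, 2019 is a Monday and is not a listed holiday, so no roll-forward applies.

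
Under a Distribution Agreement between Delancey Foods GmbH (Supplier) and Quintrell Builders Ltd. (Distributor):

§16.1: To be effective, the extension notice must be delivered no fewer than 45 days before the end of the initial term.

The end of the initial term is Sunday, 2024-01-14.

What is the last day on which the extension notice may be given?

Counting back 45 calendar days from 2024-01-14 gives 2023-11-30.

2023-11-30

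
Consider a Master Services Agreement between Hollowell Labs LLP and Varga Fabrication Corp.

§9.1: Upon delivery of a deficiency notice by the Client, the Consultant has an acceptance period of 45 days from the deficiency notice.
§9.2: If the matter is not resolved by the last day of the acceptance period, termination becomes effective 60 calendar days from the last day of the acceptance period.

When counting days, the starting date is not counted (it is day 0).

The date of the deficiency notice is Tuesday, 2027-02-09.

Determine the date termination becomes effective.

2027-05-25

The last day of the acceptance period: 45 calendar days after 2027-02-09 is 2027-03-26.
Adding 60 calendar days to 2027-03-26 gives 2027-05-25, which is the date termination becomes effective.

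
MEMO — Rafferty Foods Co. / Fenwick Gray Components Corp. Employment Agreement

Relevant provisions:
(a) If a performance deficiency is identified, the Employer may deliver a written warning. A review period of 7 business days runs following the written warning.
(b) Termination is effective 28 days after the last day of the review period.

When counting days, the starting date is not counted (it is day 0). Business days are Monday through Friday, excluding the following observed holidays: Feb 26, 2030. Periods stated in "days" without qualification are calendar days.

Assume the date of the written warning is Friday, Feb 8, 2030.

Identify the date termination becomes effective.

Mar 19, 2030

From Friday, Feb 8, 2030, 7 business days (Feb 11, Feb 12, Feb 13, Feb 14, Feb 15, Feb 18, Feb 19, skipping weekends) brings us to Tuesday, Feb 19, 2030, which is the last day of the review period.
The date termination becomes effective: 28 calendar days after Feb 19, 2030 is Mar 19, 2030.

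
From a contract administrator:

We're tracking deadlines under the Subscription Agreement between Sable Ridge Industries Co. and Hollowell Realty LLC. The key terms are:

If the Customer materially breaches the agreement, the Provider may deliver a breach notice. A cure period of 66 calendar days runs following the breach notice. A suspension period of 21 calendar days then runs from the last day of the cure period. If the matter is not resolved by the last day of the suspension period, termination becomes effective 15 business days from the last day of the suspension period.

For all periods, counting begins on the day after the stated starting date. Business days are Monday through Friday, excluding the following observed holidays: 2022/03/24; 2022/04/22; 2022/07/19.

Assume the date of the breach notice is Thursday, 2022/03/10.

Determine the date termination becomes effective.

Adding 66 calendar days to 2022/03/10 gives 2022/05/15, which is the last day of the cure period.
The last day of the suspension period: 21 calendar days after 2022/05/15 is 2022/06/05.
The date termination becomes effective: 15 business days after Sunday, 2022/06/05, skipping weekends — Jun 6, Jun 7, Jun 8, Jun 9, …, Jun 22, Jun 23, Jun 24 — lands on Friday, 2022/06/24.

2022/06/24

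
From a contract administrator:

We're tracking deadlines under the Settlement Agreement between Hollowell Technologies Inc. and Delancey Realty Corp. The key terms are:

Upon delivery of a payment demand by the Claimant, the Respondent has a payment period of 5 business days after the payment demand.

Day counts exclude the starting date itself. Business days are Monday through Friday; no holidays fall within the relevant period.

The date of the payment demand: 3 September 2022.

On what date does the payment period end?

9 September 2022

The last day of the payment period: counting 5 business days from Saturday, 3 September 2022 (Sep 5, Sep 6, Sep 7, Sep 8, Sep 9, skipping weekends) reaches Friday, 9 September 2022.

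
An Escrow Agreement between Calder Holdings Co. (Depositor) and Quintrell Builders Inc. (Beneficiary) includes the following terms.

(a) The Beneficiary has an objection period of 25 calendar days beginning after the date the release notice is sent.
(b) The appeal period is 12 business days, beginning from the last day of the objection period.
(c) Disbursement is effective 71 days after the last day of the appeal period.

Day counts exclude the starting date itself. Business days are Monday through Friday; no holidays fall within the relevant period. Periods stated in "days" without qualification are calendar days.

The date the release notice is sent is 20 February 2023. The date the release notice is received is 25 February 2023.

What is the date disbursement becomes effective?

14 June 2023

The last day of the objection period: 20 February 2023 + 25 days = 17 March 2023.
The last day of the appeal period: counting 12 business days from Friday, 17 March 2023 (Mar 20, Mar 21, Mar 22, Mar 23, …, Mar 31, Apr 3, Apr 4, skipping weekends) reaches Tuesday, 4 April 2023.
The date disbursement becomes effective: 71 calendar days after 4 April 2023 is 14 June 2023.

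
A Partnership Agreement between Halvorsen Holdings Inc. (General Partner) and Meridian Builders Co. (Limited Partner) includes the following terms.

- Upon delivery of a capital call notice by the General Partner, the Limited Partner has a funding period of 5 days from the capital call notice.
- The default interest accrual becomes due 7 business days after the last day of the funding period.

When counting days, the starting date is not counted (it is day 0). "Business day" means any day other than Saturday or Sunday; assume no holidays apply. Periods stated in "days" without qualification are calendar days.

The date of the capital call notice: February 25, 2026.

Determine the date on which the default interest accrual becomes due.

March 11, 2026

The last day of the funding period: 5 calendar days after February 25, 2026 is March 2, 2026.
The date on which the default interest accrual becomes due: counting 7 business days from Monday, March 2, 2026 (Mar 3, Mar 4, Mar 5, Mar 6, Mar 9, Mar 10, Mar 11, skipping weekends) reaches Wednesday, March 11, 2026.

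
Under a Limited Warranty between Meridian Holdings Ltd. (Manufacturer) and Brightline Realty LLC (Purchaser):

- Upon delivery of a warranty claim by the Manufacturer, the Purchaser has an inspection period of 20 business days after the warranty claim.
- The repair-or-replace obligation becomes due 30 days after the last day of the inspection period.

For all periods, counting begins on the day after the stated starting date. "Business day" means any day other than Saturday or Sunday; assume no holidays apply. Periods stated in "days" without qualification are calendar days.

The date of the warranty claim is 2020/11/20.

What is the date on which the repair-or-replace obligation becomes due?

The last day of the inspection period: counting 20 business days from Friday, 2020/11/20 (Nov 23, Nov 24, Nov 25, Nov 26, …, Dec 16, Dec 17, Dec 18, skipping weekends) reaches Friday, 2020/12/18.
The date on which the repair-or-replace obligation becomes due: 30 calendar days after 2020/12/18 is 2021/01/17.

2021/01/17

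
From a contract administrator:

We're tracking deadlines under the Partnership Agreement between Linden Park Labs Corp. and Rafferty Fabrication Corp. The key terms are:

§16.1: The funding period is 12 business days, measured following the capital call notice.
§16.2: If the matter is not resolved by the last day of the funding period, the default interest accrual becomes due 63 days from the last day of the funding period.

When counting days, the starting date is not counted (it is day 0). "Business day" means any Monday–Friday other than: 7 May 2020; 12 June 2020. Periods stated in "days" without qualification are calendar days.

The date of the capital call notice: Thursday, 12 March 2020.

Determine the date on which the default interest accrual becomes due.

1 June 2020

The last day of the funding period: counting 12 business days from Thursday, 12 March 2020 (Mar 13, Mar 16, Mar 17, Mar 18, …, Mar 26, Mar 27, Mar 30, skipping weekends) reaches Monday, 30 March 2020.
The date on which the default interest accrual becomes due: 63 calendar days after 30 March 2020 is 1 June 2020.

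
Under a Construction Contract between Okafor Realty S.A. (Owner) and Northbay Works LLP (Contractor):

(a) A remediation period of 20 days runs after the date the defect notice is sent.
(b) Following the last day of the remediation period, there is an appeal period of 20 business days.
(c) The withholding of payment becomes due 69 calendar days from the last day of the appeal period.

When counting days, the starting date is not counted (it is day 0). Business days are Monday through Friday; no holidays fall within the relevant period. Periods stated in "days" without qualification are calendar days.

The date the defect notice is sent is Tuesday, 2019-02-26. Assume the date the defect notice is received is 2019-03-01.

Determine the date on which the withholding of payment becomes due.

2019-06-23

Adding 20 calendar days to 2019-02-26 gives 2019-03-18, which is the last day of the remediation period.
The last day of the appeal period: 20 business days after Monday, 2019-03-18, skipping weekends — Mar 19, Mar 20, Mar 21, Mar 22, …, Apr 11, Apr 12, Apr 15 — lands on Monday, 2019-04-15.
The date on which the withholding of payment becomes due: 69 calendar days after 2019-04-15 is 2019-06-23.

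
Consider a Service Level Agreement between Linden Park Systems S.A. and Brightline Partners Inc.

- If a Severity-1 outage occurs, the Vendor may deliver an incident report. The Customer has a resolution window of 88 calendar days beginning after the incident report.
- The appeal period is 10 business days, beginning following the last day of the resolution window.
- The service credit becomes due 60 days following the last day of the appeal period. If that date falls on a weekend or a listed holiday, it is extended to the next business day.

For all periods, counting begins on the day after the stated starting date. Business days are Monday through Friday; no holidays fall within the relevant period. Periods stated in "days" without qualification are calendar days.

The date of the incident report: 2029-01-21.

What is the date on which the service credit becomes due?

The last day of the resolution window: 2029-01-21 + 88 days = 2029-04-19.
The last day of the appeal period: 10 business days after Thursday, 2029-04-19, skipping weekends — Apr 20, Apr 23, Apr 24, Apr 25, Apr 26, Apr 27, Apr 30, May 1, May 2, May 3 — lands on Thursday, 2029-05-03.
The date on which the service credit becomes due: 2029-05-03 + 60 days = 2029-07-02. 2029-07-02 is a Monday, so no roll-forward applies.

2029-07-02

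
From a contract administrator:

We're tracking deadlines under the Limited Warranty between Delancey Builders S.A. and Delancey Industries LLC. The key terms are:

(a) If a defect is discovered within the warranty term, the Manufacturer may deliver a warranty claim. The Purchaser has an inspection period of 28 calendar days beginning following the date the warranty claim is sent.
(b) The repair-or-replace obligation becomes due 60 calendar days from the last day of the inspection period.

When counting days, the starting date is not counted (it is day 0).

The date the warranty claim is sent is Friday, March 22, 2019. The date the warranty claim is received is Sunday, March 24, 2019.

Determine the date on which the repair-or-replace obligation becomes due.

The last day of the inspection period: 28 calendar days after March 22, 2019 is April 19, 2019.
The date on which the repair-or-replace obligation becomes due: 60 calendar days after April 19, 2019 is June 18, 2019.

June 18, 2019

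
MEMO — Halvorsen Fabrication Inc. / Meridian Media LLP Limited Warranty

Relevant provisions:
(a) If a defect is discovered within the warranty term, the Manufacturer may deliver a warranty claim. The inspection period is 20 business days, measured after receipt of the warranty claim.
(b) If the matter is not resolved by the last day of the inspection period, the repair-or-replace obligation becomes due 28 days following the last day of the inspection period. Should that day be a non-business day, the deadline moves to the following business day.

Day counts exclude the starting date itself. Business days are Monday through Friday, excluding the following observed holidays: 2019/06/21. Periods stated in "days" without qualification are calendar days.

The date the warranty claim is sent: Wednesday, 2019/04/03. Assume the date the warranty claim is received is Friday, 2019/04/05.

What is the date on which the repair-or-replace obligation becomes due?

The last day of the inspection period: counting 20 business days from Friday, 2019/04/05 (Apr 8, Apr 9, Apr 10, Apr 11, …, May 1, May 2, May 3, skipping weekends) reaches Friday, 2019/05/03.
Adding 28 calendar days to 2019/05/03 gives 2019/05/31, which is the date on which the repair-or-replace obligation becomes due. 2019/05/31 is a Friday and is not a listed holiday, so no roll-forward applies.

2019/05/31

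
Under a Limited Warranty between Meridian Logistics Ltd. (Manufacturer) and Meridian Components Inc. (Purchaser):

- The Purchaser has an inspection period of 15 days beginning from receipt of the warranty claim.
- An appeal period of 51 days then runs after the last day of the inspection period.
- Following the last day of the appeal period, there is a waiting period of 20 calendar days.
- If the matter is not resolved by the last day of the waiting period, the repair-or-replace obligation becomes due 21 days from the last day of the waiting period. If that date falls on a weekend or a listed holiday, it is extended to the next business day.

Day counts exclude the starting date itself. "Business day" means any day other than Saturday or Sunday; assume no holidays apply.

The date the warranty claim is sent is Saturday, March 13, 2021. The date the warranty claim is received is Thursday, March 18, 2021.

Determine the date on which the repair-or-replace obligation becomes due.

Adding 15 calendar days to March 18, 2021 gives April 2, 2021, which is the last day of the inspection period.
Adding 51 calendar days to April 2, 2021 gives May 23, 2021, which is the last day of the appeal period.
The last day of the waiting period: May 23, 2021 + 20 days = June 12, 2021.
The date on which the repair-or-replace obligation becomes due: 21 calendar days after June 12, 2021 is July 3, 2021. That falls on a Saturday, so it rolls to the next business day, Monday, July 5, 2021.

July 5, 2021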